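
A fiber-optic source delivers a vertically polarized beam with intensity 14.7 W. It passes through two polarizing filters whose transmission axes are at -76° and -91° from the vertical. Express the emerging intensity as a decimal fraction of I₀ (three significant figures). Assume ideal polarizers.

I₁ = 14.7 W · cos²(76°) = 0.8603 W.
I₂ = I₁ · cos²(15°) = 0.8603 · 0.933 = 0.8027 W.
Transmitted fraction = 0.05461.

I/I₀ ≈ 0.0546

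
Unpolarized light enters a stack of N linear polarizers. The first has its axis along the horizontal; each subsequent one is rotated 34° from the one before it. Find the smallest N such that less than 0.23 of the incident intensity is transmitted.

First polarizer halves the unpolarized light: factor 1/2.
Each further stage multiplies by cos²(34°) = 0.6873.
After N polarizers: T = 0.5·0.6873^(N−1). Require T < 0.23 ⇒ N−1 > ln(0.23/0.5)/ln(0.6873) = 2.07, so N−1 ≥ 3 and N = 4.
Check: N=4 gives T = 0.1623 < 0.23; N=3 gives T = 0.2362.

N = 4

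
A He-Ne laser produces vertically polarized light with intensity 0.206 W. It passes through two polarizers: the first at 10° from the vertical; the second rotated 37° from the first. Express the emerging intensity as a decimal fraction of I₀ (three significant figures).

I₁ = 0.206 W · cos²(10°) = 0.1998 W.
I₂ = I₁ · cos²(37°) = 0.1998 · 0.6378 = 0.1274 W.
Transmitted fraction = 0.6186.

I/I₀ ≈ 0.619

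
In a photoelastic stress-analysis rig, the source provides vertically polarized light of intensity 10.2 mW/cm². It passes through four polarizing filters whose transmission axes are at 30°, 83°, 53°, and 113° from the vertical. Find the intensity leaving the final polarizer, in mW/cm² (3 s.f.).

I ≈ 0.520 mW/cm²

By Malus's law, I₁ = 10.2 mW/cm² · cos²(30°) = 7.65 mW/cm².
I₂ = I₁ · cos²(53°) = 7.65 · 0.3622 = 2.771 mW/cm².
I₃ = I₂ · cos²(30°) = 2.771 · 0.75 = 2.078 mW/cm².
I₄ = I₃ · cos²(60°) = 2.078 · 0.25 = 0.5195 mW/cm².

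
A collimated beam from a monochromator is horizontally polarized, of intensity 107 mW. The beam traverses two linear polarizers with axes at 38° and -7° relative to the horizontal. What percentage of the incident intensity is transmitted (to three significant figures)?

I₁ = 107 mW · cos²(38°) = 66.44 mW.
I₂ = I₁ · cos²(45°) = 66.44 · 0.5 = 33.22 mW.
That is 31.05% of the incident intensity.

≈ 31.0%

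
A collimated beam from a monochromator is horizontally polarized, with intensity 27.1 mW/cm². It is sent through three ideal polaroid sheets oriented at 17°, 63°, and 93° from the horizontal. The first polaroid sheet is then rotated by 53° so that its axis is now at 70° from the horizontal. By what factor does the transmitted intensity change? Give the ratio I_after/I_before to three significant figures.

I_new/I_old ≈ 0.261

Before rotation:
I₁ = I₀ cos²(17° − 0°) = I₀ cos²(17°) = 0.9145 I₀.
I₂ = I₁ cos²(63° − 17°) = 0.9145 I₀ · cos²(46°) = 0.4413 I₀.
I₃ = I₂ cos²(93° − 63°) = 0.4413 I₀ · cos²(30°) = 0.331 I₀.
After rotation:
I₁ = I₀ cos²(70° − 0°) = I₀ cos²(70°) = 0.117 I₀.
I₂ = I₁ cos²(63° − 70°) = 0.117 I₀ · cos²(7°) = 0.1152 I₀.
I₃ = I₂ cos²(93° − 63°) = 0.1152 I₀ · cos²(30°) = 0.08643 I₀.
Ratio = 0.08643 / 0.331 = 0.2611.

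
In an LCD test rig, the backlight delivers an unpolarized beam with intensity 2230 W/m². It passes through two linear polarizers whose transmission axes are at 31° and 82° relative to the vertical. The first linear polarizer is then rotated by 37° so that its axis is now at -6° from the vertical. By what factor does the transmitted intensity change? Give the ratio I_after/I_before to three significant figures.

I_new/I_old ≈ 0.00308

Before rotation:
Unpolarized light through the first polarizer → I₁ = ½ I₀, now polarized at 31°.
I₂ = I₁ cos²(82° − 31°) = 0.5 I₀ · cos²(51°) = 0.198 I₀.
After rotation:
Unpolarized light through the first polarizer → I₁ = ½ I₀, now polarized at -6°.
I₂ = I₁ cos²(82° + 6°) = 0.5 I₀ · cos²(88°) = 0.000609 I₀.
Ratio = 0.000609 / 0.198 = 0.003075.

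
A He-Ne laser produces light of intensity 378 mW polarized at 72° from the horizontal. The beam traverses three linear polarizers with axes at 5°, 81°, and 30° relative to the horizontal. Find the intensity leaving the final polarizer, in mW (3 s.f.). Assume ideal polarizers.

I ≈ 1.34 mW

I₁ = 378 mW · cos²(67°) = 57.71 mW.
I₂ = I₁ · cos²(76°) = 57.71 · 0.05853 = 3.378 mW.
I₃ = I₂ · cos²(51°) = 3.378 · 0.396 = 1.338 mW.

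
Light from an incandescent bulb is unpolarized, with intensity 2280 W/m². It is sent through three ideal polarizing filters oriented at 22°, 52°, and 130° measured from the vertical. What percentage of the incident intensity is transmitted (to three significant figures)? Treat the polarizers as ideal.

≈ 1.62%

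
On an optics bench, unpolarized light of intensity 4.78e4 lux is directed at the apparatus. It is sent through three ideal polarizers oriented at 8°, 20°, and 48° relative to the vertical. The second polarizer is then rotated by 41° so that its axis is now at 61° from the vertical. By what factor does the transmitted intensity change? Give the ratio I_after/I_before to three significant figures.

I_new/I_old ≈ 0.461

Before rotation:
Unpolarized light through the first polarizer → I₁ = ½ I₀, now polarized at 8°.
I₂ = I₁ cos²(20° − 8°) = 0.5 I₀ · cos²(12°) = 0.4784 I₀.
I₃ = I₂ cos²(48° − 20°) = 0.4784 I₀ · cos²(28°) = 0.3729 I₀.
After rotation:
Unpolarized light through the first polarizer → I₁ = ½ I₀, now polarized at 8°.
I₂ = I₁ cos²(61° − 8°) = 0.5 I₀ · cos²(53°) = 0.1811 I₀.
I₃ = I₂ cos²(48° − 61°) = 0.1811 I₀ · cos²(13°) = 0.1719 I₀.
Ratio = 0.1719 / 0.3729 = 0.461.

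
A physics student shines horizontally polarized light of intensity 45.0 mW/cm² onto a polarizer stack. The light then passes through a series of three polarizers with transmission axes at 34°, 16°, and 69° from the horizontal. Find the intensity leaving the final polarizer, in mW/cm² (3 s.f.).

I ≈ 10.1 mW/cm²

By Malus's law, I₁ = 45.0 mW/cm² · cos²(34°) = 30.93 mW/cm².
I₂ = I₁ · cos²(18°) = 30.93 · 0.9045 = 27.98 mW/cm².
I₃ = I₂ · cos²(53°) = 27.98 · 0.3622 = 10.13 mW/cm².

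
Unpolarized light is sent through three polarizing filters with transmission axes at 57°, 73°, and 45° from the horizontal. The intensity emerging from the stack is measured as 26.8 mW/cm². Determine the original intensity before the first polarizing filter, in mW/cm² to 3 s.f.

I₀ ≈ 74.4 mW/cm²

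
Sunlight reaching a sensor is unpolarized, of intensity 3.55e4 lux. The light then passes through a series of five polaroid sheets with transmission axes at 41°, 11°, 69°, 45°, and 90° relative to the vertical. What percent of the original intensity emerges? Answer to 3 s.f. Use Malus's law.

≈ 4.39%

Unpolarized light through the first polarizer → I₁ = 3.55e4 lux/2 = 1.775e+04 lux, polarized at 41°.
I₂ = I₁ · cos²(30°) = 1.775e+04 · 0.75 = 1.331e+04 lux.
I₃ = I₂ · cos²(58°) = 1.331e+04 · 0.2808 = 3738 lux.
I₄ = I₃ · cos²(24°) = 3738 · 0.8346 = 3120 lux.
I₅ = I₄ · cos²(45°) = 3120 · 0.5 = 1560 lux.
That is 4.394% of the incident intensity.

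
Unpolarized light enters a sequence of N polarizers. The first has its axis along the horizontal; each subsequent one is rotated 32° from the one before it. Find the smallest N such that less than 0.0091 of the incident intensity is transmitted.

First polarizer halves the unpolarized light: factor 1/2.
Each further stage multiplies by cos²(32°) = 0.7192.
After N polarizers: T = 0.5·0.7192^(N−1). Require T < 0.0091 ⇒ N−1 > ln(0.0091/0.5)/ln(0.7192) = 12.15, so N−1 ≥ 13 and N = 14.
Check: N=14 gives T = 0.006885 < 0.0091; N=13 gives T = 0.009573.

N = 14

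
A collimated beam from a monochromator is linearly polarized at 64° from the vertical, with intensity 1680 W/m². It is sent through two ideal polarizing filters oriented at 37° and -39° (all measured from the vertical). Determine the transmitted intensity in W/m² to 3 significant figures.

I ≈ 78.1 W/m²

By Malus's law, I₁ = 1680 W/m² · cos²(27°) = 1334 W/m².
I₂ = I₁ · cos²(76°) = 1334 · 0.05853 = 78.06 W/m².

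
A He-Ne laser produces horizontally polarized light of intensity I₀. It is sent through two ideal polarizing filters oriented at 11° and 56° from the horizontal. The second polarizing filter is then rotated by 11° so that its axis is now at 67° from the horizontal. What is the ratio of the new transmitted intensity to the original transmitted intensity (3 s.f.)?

I_new/I_old ≈ 0.625

Before rotation:
By Malus's law, I₁ = I₀ cos²(11° − 0°) = I₀ cos²(11°) = 0.9636 I₀.
I₂ = I₁ cos²(56° − 11°) = 0.9636 I₀ · cos²(45°) = 0.4818 I₀.
After rotation:
I₁ = I₀ cos²(11° − 0°) = I₀ cos²(11°) = 0.9636 I₀.
I₂ = I₁ cos²(67° − 11°) = 0.9636 I₀ · cos²(56°) = 0.3013 I₀.
Ratio = 0.3013 / 0.4818 = 0.6254.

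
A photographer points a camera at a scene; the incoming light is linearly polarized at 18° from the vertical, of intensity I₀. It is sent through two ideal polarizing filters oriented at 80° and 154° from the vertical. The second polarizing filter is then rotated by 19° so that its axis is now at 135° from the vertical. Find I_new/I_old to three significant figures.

I_new/I_old ≈ 4.33

Before rotation:
I₁ = I₀ cos²(80° − 18°) = I₀ cos²(62°) = 0.2204 I₀.
I₂ = I₁ cos²(154° − 80°) = 0.2204 I₀ · cos²(74°) = 0.01675 I₀.
After rotation:
I₁ = I₀ cos²(80° − 18°) = I₀ cos²(62°) = 0.2204 I₀.
I₂ = I₁ cos²(135° − 80°) = 0.2204 I₀ · cos²(55°) = 0.07251 I₀.
Ratio = 0.07251 / 0.01675 = 4.33.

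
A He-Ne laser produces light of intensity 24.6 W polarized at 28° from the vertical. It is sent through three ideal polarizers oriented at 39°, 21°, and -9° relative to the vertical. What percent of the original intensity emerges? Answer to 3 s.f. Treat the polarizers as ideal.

By Malus's law, I₁ = 24.6 W · cos²(11°) = 23.7 W.
I₂ = I₁ · cos²(18°) = 23.7 · 0.9045 = 21.44 W.
I₃ = I₂ · cos²(30°) = 21.44 · 0.75 = 16.08 W.
That is 65.37% of the incident intensity.

≈ 65.4%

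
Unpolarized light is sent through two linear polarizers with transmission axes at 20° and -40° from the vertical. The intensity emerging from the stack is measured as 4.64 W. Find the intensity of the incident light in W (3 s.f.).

Unpolarized light through the first polarizer → I₁ = ½ I₀, now polarized at 20°.
I₂ = I₁ cos²(-40° − 20°) = 0.5 I₀ · cos²(60°) = 0.125 I₀.
So 4.64 W = 0.125 I₀, giving I₀ = 4.64/0.125 = 37.12 W.

I₀ ≈ 37.1 W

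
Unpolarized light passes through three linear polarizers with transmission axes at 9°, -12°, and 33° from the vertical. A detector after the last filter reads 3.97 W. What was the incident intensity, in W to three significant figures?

Unpolarized light through the first polarizer → I₁ = ½ I₀, now polarized at 9°.
I₂ = I₁ cos²(-12° − 9°) = 0.5 I₀ · cos²(21°) = 0.4358 I₀.
I₃ = I₂ cos²(33° + 12°) = 0.4358 I₀ · cos²(45°) = 0.2179 I₀.
So 3.97 W = 0.2179 I₀, giving I₀ = 3.97/0.2179 = 18.22 W.

I₀ ≈ 18.2 W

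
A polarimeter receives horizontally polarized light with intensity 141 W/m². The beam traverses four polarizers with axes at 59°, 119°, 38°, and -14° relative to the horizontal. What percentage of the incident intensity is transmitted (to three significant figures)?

By Malus's law, I₁ = 141 W/m² · cos²(59°) = 37.4 W/m².
I₂ = I₁ · cos²(60°) = 37.4 · 0.25 = 9.351 W/m².
I₃ = I₂ · cos²(81°) = 9.351 · 0.02447 = 0.2288 W/m².
I₄ = I₃ · cos²(52°) = 0.2288 · 0.379 = 0.08673 W/m².
That is 0.06151% of the incident intensity.

≈ 0.0615%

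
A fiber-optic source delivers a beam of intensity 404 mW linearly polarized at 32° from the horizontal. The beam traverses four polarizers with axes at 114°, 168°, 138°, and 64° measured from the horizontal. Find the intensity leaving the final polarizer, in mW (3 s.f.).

I ≈ 0.154 mW

I₁ = 404 mW · cos²(82°) = 7.825 mW.
I₂ = I₁ · cos²(54°) = 7.825 · 0.3455 = 2.704 mW.
I₃ = I₂ · cos²(30°) = 2.704 · 0.75 = 2.028 mW.
I₄ = I₃ · cos²(74°) = 2.028 · 0.07598 = 0.1541 mW.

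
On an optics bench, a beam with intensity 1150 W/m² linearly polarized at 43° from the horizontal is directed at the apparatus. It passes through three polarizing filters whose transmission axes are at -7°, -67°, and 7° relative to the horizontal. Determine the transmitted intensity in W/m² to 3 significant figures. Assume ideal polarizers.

I ≈ 9.03 W/m²

I₁ = 1150 W/m² · cos²(50°) = 475.2 W/m².
I₂ = I₁ · cos²(60°) = 475.2 · 0.25 = 118.8 W/m².
I₃ = I₂ · cos²(74°) = 118.8 · 0.07598 = 9.025 W/m².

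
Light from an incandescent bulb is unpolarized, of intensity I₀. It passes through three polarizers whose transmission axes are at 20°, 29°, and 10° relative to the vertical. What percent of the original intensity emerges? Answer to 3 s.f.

Unpolarized light through the first polarizer → I₁ = ½ I₀, now polarized at 20°.
I₂ = I₁ cos²(29° − 20°) = 0.5 I₀ · cos²(9°) = 0.4878 I₀.
I₃ = I₂ cos²(10° − 29°) = 0.4878 I₀ · cos²(19°) = 0.4361 I₀.
That is 43.61% of the incident intensity.

≈ 43.6%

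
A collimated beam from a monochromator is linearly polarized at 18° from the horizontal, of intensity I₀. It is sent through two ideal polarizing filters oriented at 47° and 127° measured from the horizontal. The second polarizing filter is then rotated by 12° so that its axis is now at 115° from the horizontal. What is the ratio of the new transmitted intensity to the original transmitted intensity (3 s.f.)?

I_new/I_old ≈ 4.65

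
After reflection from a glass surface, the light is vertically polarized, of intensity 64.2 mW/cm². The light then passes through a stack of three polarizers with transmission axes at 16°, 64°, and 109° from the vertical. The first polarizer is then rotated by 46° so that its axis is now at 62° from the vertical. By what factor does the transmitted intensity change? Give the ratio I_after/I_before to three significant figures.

Before rotation:
I₁ = I₀ cos²(16° − 0°) = I₀ cos²(16°) = 0.924 I₀.
I₂ = I₁ cos²(64° − 16°) = 0.924 I₀ · cos²(48°) = 0.4137 I₀.
I₃ = I₂ cos²(109° − 64°) = 0.4137 I₀ · cos²(45°) = 0.2069 I₀.
After rotation:
I₁ = I₀ cos²(62° − 0°) = I₀ cos²(62°) = 0.2204 I₀.
I₂ = I₁ cos²(64° − 62°) = 0.2204 I₀ · cos²(2°) = 0.2201 I₀.
I₃ = I₂ cos²(109° − 64°) = 0.2201 I₀ · cos²(45°) = 0.1101 I₀.
Ratio = 0.1101 / 0.2069 = 0.5321.

I_new/I_old ≈ 0.532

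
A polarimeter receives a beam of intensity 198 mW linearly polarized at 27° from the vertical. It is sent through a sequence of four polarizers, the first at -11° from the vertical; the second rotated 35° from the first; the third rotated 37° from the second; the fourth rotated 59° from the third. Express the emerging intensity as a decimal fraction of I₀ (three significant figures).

I₁ = 198 mW · cos²(38°) = 123 mW.
I₂ = I₁ · cos²(35°) = 123 · 0.671 = 82.5 mW.
I₃ = I₂ · cos²(37°) = 82.5 · 0.6378 = 52.62 mW.
I₄ = I₃ · cos²(59°) = 52.62 · 0.2653 = 13.96 mW.
Transmitted fraction = 0.0705.

I/I₀ ≈ 0.0705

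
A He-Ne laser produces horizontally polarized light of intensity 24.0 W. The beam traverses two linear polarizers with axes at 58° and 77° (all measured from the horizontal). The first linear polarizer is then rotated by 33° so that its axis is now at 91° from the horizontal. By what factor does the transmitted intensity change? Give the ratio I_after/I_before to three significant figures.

I_new/I_old ≈ 0.00114

Before rotation:
I₁ = I₀ cos²(58° − 0°) = I₀ cos²(58°) = 0.2808 I₀.
I₂ = I₁ cos²(77° − 58°) = 0.2808 I₀ · cos²(19°) = 0.251 I₀.
After rotation:
I₁ = I₀ cos²(91° − 0°) = I₀ cos²(89°) = 0.0003046 I₀.
I₂ = I₁ cos²(77° − 91°) = 0.0003046 I₀ · cos²(14°) = 0.0002868 I₀.
Ratio = 0.0002868 / 0.251 = 0.001142.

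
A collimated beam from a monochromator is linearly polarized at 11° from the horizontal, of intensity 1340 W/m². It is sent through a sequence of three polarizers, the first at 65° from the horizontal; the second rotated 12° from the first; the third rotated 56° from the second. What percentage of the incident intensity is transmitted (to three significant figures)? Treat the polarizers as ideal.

I₁ = 1340 W/m² · cos²(54°) = 463 W/m².
I₂ = I₁ · cos²(12°) = 463 · 0.9568 = 442.9 W/m².
I₃ = I₂ · cos²(56°) = 442.9 · 0.3127 = 138.5 W/m².
That is 10.34% of the incident intensity.

≈ 10.3%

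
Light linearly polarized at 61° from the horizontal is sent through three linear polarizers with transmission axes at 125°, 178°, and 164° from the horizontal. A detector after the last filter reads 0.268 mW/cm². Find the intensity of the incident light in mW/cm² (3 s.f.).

By Malus's law, I₁ = I₀ cos²(125° − 61°) = I₀ cos²(64°) = 0.1922 I₀.
I₂ = I₁ cos²(178° − 125°) = 0.1922 I₀ · cos²(53°) = 0.0696 I₀.
I₃ = I₂ cos²(164° − 178°) = 0.0696 I₀ · cos²(14°) = 0.06553 I₀.
So 0.268 mW/cm² = 0.06553 I₀, giving I₀ = 0.268/0.06553 = 4.09 mW/cm².

I₀ ≈ 4.09 mW/cm²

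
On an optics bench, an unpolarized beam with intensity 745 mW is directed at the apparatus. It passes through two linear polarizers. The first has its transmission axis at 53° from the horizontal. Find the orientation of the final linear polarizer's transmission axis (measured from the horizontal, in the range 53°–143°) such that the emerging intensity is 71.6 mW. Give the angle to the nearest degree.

Unpolarized light through the first polarizer → I₁ = ½ I₀, now polarized at 53°.
Target fraction: 71.6 / 745 mW = 0.09611 of I₀.
Need I₂/I₀ = 0.09611, so cos²(θ − 53°) = 0.09611 / 0.5 = 0.1922.
θ − 53° = arccos(√0.1922) = 64.0°, giving θ ≈ 53 + 64.0 = 117.0°.

θ ≈ 117°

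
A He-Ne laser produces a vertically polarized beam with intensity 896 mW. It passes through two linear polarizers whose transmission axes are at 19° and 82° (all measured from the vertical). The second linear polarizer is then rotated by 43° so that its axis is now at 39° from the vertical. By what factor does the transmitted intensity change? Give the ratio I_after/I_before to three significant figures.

I_new/I_old ≈ 4.28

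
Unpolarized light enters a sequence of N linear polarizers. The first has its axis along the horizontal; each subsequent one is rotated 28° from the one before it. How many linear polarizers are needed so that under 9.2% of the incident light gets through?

N = 8

First polarizer halves the unpolarized light: factor 1/2.
Each further stage multiplies by cos²(28°) = 0.7796.
After N polarizers: T = 0.5·0.7796^(N−1). Require T < 0.092 ⇒ N−1 > ln(0.092/0.5)/ln(0.7796) = 6.80, so N−1 ≥ 7 and N = 8.
Check: N=8 gives T = 0.08751 < 0.092; N=7 gives T = 0.1123.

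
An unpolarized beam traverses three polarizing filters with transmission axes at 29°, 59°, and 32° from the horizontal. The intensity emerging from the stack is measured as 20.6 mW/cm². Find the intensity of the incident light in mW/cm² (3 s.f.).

Unpolarized light through the first polarizer → I₁ = ½ I₀, now polarized at 29°.
I₂ = I₁ cos²(59° − 29°) = 0.5 I₀ · cos²(30°) = 0.375 I₀.
I₃ = I₂ cos²(32° − 59°) = 0.375 I₀ · cos²(27°) = 0.2977 I₀.
So 20.6 mW/cm² = 0.2977 I₀, giving I₀ = 20.6/0.2977 = 69.19 mW/cm².

I₀ ≈ 69.2 mW/cm²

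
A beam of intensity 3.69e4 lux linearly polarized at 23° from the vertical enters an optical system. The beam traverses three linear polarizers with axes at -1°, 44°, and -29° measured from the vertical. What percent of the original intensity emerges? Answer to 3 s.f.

≈ 3.57%

By Malus's law, I₁ = 3.69e4 lux · cos²(24°) = 3.08e+04 lux.
I₂ = I₁ · cos²(45°) = 3.08e+04 · 0.5 = 1.54e+04 lux.
I₃ = I₂ · cos²(73°) = 1.54e+04 · 0.08548 = 1316 lux.
That is 3.567% of the incident intensity.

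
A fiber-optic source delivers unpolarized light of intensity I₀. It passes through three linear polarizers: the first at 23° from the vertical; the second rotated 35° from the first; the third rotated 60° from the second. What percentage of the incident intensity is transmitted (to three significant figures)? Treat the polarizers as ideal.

Unpolarized light through the first polarizer → I₁ = ½ I₀, now polarized at 23°.
I₂ = I₁ cos²(35°) = 0.5 · 0.671 I₀ = 0.3355 I₀.
I₃ = I₂ cos²(60°) = 0.3355 · 0.25 I₀ = 0.08388 I₀.
That is 8.388% of the incident intensity.

≈ 8.39%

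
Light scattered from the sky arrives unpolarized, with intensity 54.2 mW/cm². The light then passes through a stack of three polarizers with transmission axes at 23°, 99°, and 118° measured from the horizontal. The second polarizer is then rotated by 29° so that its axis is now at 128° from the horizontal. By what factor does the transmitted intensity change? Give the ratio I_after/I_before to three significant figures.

I_new/I_old ≈ 1.24

Before rotation:
Unpolarized light through the first polarizer → I₁ = ½ I₀, now polarized at 23°.
I₂ = I₁ cos²(99° − 23°) = 0.5 I₀ · cos²(76°) = 0.02926 I₀.
I₃ = I₂ cos²(118° − 99°) = 0.02926 I₀ · cos²(19°) = 0.02616 I₀.
After rotation:
Unpolarized light through the first polarizer → I₁ = ½ I₀, now polarized at 23°.
Angle between axes 1 and 2: 75°. I₂ = 0.5 I₀ · cos²(75°) = 0.03349 I₀.
I₃ = I₂ cos²(118° − 128°) = 0.03349 I₀ · cos²(10°) = 0.03248 I₀.
Ratio = 0.03248 / 0.02616 = 1.242.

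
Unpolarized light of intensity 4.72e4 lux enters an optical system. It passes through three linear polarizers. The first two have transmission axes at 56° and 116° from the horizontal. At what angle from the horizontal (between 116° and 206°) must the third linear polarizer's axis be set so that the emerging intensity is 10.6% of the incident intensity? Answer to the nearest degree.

Unpolarized light through the first polarizer → I₁ = ½ I₀, now polarized at 56°.
I₂ = I₁ cos²(116° − 56°) = 0.5 I₀ · cos²(60°) = 0.125 I₀.
Need I₃/I₀ = 0.106, so cos²(θ − 116°) = 0.106 / 0.125 = 0.848.
θ − 116° = arccos(√0.848) = 22.9°, giving θ ≈ 116 + 22.9 = 138.9°.

θ ≈ 139°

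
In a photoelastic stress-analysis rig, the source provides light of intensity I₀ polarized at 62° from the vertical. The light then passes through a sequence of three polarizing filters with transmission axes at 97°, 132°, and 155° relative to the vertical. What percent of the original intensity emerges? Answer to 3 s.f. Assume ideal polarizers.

≈ 38.2%

By Malus's law, I₁ = I₀ cos²(97° − 62°) = I₀ cos²(35°) = 0.671 I₀.
I₂ = I₁ cos²(132° − 97°) = 0.671 I₀ · cos²(35°) = 0.4503 I₀.
I₃ = I₂ cos²(155° − 132°) = 0.4503 I₀ · cos²(23°) = 0.3815 I₀.
That is 38.15% of the incident intensity.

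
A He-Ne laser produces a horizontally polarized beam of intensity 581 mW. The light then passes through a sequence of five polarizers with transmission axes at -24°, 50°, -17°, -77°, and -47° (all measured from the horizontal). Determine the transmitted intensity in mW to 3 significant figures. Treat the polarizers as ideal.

I ≈ 1.05 mW

I₁ = 581 mW · cos²(24°) = 484.9 mW.
I₂ = I₁ · cos²(74°) = 484.9 · 0.07598 = 36.84 mW.
I₃ = I₂ · cos²(67°) = 36.84 · 0.1527 = 5.624 mW.
I₄ = I₃ · cos²(60°) = 5.624 · 0.25 = 1.406 mW.
I₅ = I₄ · cos²(30°) = 1.406 · 0.75 = 1.055 mW.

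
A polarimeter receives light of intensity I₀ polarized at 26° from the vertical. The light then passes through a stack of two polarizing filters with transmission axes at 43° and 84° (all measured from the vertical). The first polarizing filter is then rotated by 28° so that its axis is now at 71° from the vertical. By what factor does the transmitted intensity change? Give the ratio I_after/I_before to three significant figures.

Before rotation:
I₁ = I₀ cos²(43° − 26°) = I₀ cos²(17°) = 0.9145 I₀.
I₂ = I₁ cos²(84° − 43°) = 0.9145 I₀ · cos²(41°) = 0.5209 I₀.
After rotation:
I₁ = I₀ cos²(71° − 26°) = I₀ cos²(45°) = 0.5 I₀.
I₂ = I₁ cos²(84° − 71°) = 0.5 I₀ · cos²(13°) = 0.4747 I₀.
Ratio = 0.4747 / 0.5209 = 0.9113.

I_new/I_old ≈ 0.911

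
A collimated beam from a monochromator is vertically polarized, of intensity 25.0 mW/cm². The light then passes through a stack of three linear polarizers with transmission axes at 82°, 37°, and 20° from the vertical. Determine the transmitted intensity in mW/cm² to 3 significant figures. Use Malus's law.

By Malus's law, I₁ = 25.0 mW/cm² · cos²(82°) = 0.4842 mW/cm².
I₂ = I₁ · cos²(45°) = 0.4842 · 0.5 = 0.2421 mW/cm².
I₃ = I₂ · cos²(17°) = 0.2421 · 0.9145 = 0.2214 mW/cm².

I ≈ 0.221 mW/cm²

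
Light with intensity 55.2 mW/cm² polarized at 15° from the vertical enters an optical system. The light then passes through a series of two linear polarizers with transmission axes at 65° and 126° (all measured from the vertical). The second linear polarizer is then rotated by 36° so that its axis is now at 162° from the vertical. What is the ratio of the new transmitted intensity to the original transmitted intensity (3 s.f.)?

Before rotation:
I₁ = I₀ cos²(65° − 15°) = I₀ cos²(50°) = 0.4132 I₀.
I₂ = I₁ cos²(126° − 65°) = 0.4132 I₀ · cos²(61°) = 0.09711 I₀.
After rotation:
I₁ = I₀ cos²(65° − 15°) = I₀ cos²(50°) = 0.4132 I₀.
Angle between axes 1 and 2: 83°. I₂ = 0.4132 I₀ · cos²(83°) = 0.006137 I₀.
Ratio = 0.006137 / 0.09711 = 0.06319.

I_new/I_old ≈ 0.0632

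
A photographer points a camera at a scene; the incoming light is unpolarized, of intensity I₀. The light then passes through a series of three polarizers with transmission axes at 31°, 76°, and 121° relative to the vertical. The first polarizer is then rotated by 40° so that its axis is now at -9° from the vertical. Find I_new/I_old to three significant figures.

I_new/I_old ≈ 0.0152

Before rotation:
Unpolarized light through the first polarizer → I₁ = ½ I₀, now polarized at 31°.
I₂ = I₁ cos²(76° − 31°) = 0.5 I₀ · cos²(45°) = 0.25 I₀.
I₃ = I₂ cos²(121° − 76°) = 0.25 I₀ · cos²(45°) = 0.125 I₀.
After rotation:
Unpolarized light through the first polarizer → I₁ = ½ I₀, now polarized at -9°.
I₂ = I₁ cos²(76° + 9°) = 0.5 I₀ · cos²(85°) = 0.003798 I₀.
I₃ = I₂ cos²(121° − 76°) = 0.003798 I₀ · cos²(45°) = 0.001899 I₀.
Ratio = 0.001899 / 0.125 = 0.01519.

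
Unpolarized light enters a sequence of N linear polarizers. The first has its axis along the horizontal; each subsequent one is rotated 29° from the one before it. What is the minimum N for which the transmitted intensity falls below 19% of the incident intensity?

First polarizer halves the unpolarized light: factor 1/2.
Each further stage multiplies by cos²(29°) = 0.765.
After N polarizers: T = 0.5·0.765^(N−1). Require T < 0.19 ⇒ N−1 > ln(0.19/0.5)/ln(0.765) = 3.61, so N−1 ≥ 4 and N = 5.
Check: N=5 gives T = 0.1712 < 0.19; N=4 gives T = 0.2238.

N = 5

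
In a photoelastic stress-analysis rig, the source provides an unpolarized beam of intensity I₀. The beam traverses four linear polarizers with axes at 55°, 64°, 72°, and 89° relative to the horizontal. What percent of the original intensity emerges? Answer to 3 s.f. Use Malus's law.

Unpolarized light through the first polarizer → I₁ = ½ I₀, now polarized at 55°.
I₂ = I₁ cos²(64° − 55°) = 0.5 I₀ · cos²(9°) = 0.4878 I₀.
I₃ = I₂ cos²(72° − 64°) = 0.4878 I₀ · cos²(8°) = 0.4783 I₀.
I₄ = I₃ cos²(89° − 72°) = 0.4783 I₀ · cos²(17°) = 0.4374 I₀.
That is 43.74% of the incident intensity.

≈ 43.7%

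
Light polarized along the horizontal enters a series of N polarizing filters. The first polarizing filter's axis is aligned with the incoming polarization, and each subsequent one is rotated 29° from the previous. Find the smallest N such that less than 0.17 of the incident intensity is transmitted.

First polarizer is aligned with the polarization: full transmission.
Each further stage multiplies by cos²(29°) = 0.765.
After N polarizers: T = 0.765^(N−1). Require T < 0.17 ⇒ N−1 > ln(0.17)/ln(0.765) = 6.61, so N−1 ≥ 7 and N = 8.
Check: N=8 gives T = 0.1533 < 0.17; N=7 gives T = 0.2004.

N = 8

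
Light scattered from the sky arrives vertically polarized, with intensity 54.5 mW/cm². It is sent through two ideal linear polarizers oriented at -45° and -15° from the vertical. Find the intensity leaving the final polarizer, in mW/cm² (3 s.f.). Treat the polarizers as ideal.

By Malus's law, I₁ = 54.5 mW/cm² · cos²(45°) = 27.25 mW/cm².
I₂ = I₁ · cos²(30°) = 27.25 · 0.75 = 20.44 mW/cm².

I ≈ 20.4 mW/cm²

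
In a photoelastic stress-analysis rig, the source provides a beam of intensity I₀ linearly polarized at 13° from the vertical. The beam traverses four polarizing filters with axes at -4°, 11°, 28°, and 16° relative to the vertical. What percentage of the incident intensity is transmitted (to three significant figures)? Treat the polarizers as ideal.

≈ 74.7%

I₁ = I₀ cos²(-4° − 13°) = I₀ cos²(17°) = 0.9145 I₀.
I₂ = I₁ cos²(11° + 4°) = 0.9145 I₀ · cos²(15°) = 0.8533 I₀.
I₃ = I₂ cos²(28° − 11°) = 0.8533 I₀ · cos²(17°) = 0.7803 I₀.
I₄ = I₃ cos²(16° − 28°) = 0.7803 I₀ · cos²(12°) = 0.7466 I₀.
That is 74.66% of the incident intensity.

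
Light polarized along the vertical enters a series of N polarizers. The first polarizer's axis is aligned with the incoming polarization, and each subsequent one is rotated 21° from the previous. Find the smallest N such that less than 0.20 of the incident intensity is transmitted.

First polarizer is aligned with the polarization: full transmission.
Each further stage multiplies by cos²(21°) = 0.8716.
After N polarizers: T = 0.8716^(N−1). Require T < 0.20 ⇒ N−1 > ln(0.20)/ln(0.8716) = 11.71, so N−1 ≥ 12 and N = 13.
Check: N=13 gives T = 0.1922 < 0.20; N=12 gives T = 0.2205.

N = 13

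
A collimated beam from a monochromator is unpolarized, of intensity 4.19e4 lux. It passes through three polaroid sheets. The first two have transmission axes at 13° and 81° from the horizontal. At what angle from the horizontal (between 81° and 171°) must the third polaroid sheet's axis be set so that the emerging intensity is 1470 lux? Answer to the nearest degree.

θ ≈ 126°

Unpolarized light through the first polarizer → I₁ = ½ I₀, now polarized at 13°.
I₂ = I₁ cos²(81° − 13°) = 0.5 I₀ · cos²(68°) = 0.07017 I₀.
Target fraction: 1470 / 4.19e4 lux = 0.03508 of I₀.
Need I₃/I₀ = 0.03508, so cos²(θ − 81°) = 0.03508 / 0.07017 = 0.5.
θ − 81° = arccos(√0.5) = 45.0°, giving θ ≈ 81 + 45.0 = 126.0°.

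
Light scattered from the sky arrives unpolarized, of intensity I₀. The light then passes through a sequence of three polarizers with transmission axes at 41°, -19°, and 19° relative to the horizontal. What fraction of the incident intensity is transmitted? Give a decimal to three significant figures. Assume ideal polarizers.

Unpolarized light through the first polarizer → I₁ = ½ I₀, now polarized at 41°.
I₂ = I₁ cos²(-19° − 41°) = 0.5 I₀ · cos²(60°) = 0.125 I₀.
I₃ = I₂ cos²(19° + 19°) = 0.125 I₀ · cos²(38°) = 0.07762 I₀.
Transmitted fraction = 0.07762.

≈ 0.0776 I₀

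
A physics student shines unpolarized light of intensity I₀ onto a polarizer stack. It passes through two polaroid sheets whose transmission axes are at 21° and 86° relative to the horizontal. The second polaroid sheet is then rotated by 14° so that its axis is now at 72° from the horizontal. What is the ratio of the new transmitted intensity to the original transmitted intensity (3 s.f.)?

Before rotation:
Unpolarized light through the first polarizer → I₁ = ½ I₀, now polarized at 21°.
I₂ = I₁ cos²(86° − 21°) = 0.5 I₀ · cos²(65°) = 0.0893 I₀.
After rotation:
Unpolarized light through the first polarizer → I₁ = ½ I₀, now polarized at 21°.
I₂ = I₁ cos²(72° − 21°) = 0.5 I₀ · cos²(51°) = 0.198 I₀.
Ratio = 0.198 / 0.0893 = 2.217.

I_new/I_old ≈ 2.22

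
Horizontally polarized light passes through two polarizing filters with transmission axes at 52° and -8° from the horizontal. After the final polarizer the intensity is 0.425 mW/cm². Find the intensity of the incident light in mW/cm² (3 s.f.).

By Malus's law, I₁ = I₀ cos²(52° − 0°) = I₀ cos²(52°) = 0.379 I₀.
I₂ = I₁ cos²(-8° − 52°) = 0.379 I₀ · cos²(60°) = 0.09476 I₀.
So 0.425 mW/cm² = 0.09476 I₀, giving I₀ = 0.425/0.09476 = 4.485 mW/cm².

I₀ ≈ 4.49 mW/cm²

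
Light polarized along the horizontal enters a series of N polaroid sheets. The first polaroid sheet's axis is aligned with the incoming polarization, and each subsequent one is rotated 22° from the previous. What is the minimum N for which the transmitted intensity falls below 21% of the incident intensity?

N = 12

First polarizer is aligned with the polarization: full transmission.
Each further stage multiplies by cos²(22°) = 0.8597.
After N polarizers: T = 0.8597^(N−1). Require T < 0.21 ⇒ N−1 > ln(0.21)/ln(0.8597) = 10.32, so N−1 ≥ 11 and N = 12.
Check: N=12 gives T = 0.1895 < 0.21; N=11 gives T = 0.2205.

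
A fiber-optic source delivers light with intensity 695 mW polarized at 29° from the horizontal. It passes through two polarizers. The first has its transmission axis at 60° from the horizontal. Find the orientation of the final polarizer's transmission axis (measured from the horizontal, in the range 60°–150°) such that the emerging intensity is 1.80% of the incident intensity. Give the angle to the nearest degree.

I₁ = I₀ cos²(60° − 29°) = I₀ cos²(31°) = 0.7347 I₀.
Need I₂/I₀ = 0.018, so cos²(θ − 60°) = 0.018 / 0.7347 = 0.0245.
θ − 60° = arccos(√0.0245) = 81.0°, giving θ ≈ 60 + 81.0 = 141.0°.

θ ≈ 141°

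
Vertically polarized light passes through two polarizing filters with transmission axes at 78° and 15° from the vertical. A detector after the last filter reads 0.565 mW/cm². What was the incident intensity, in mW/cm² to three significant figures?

By Malus's law, I₁ = I₀ cos²(78° − 0°) = I₀ cos²(78°) = 0.04323 I₀.
I₂ = I₁ cos²(15° − 78°) = 0.04323 I₀ · cos²(63°) = 0.008909 I₀.
So 0.565 mW/cm² = 0.008909 I₀, giving I₀ = 0.565/0.008909 = 63.42 mW/cm².

I₀ ≈ 63.4 mW/cm²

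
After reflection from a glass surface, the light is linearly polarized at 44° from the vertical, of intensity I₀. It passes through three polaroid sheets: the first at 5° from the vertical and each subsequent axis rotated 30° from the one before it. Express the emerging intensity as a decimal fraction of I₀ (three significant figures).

I₁ = I₀ cos²(5° − 44°) = I₀ cos²(39°) = 0.604 I₀.
I₂ = I₁ cos²(30°) = 0.604 · 0.75 I₀ = 0.453 I₀.
I₃ = I₂ cos²(30°) = 0.453 · 0.75 I₀ = 0.3397 I₀.
Transmitted fraction = 0.3397.

≈ 0.340 I₀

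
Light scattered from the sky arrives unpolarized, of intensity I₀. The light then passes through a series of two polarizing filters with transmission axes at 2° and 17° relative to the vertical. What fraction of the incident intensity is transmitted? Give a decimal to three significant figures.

≈ 0.467 I₀

Unpolarized light through the first polarizer → I₁ = ½ I₀, now polarized at 2°.
I₂ = I₁ cos²(17° − 2°) = 0.5 I₀ · cos²(15°) = 0.4665 I₀.
Transmitted fraction = 0.4665.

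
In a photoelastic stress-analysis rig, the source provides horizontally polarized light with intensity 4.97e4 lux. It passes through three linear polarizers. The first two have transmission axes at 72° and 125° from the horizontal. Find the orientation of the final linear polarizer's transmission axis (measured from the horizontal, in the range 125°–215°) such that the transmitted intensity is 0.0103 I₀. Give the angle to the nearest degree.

θ ≈ 182°

By Malus's law, I₁ = I₀ cos²(72° − 0°) = I₀ cos²(72°) = 0.09549 I₀.
I₂ = I₁ cos²(125° − 72°) = 0.09549 I₀ · cos²(53°) = 0.03459 I₀.
Need I₃/I₀ = 0.0103, so cos²(θ − 125°) = 0.0103 / 0.03459 = 0.2978.
θ − 125° = arccos(√0.2978) = 56.9°, giving θ ≈ 125 + 56.9 = 181.9°.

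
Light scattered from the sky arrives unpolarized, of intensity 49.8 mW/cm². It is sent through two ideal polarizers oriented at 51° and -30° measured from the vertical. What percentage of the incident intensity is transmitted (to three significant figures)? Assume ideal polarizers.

≈ 1.22%

Unpolarized light through the first polarizer → I₁ = 49.8 mW/cm²/2 = 24.9 mW/cm², polarized at 51°.
I₂ = I₁ · cos²(81°) = 24.9 · 0.02447 = 0.6093 mW/cm².
That is 1.224% of the incident intensity.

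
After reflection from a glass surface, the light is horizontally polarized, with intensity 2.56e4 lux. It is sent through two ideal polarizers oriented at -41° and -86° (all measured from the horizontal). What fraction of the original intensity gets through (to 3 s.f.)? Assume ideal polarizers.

I/I₀ ≈ 0.285

By Malus's law, I₁ = 2.56e4 lux · cos²(41°) = 1.458e+04 lux.
I₂ = I₁ · cos²(45°) = 1.458e+04 · 0.5 = 7291 lux.
Transmitted fraction = 0.2848.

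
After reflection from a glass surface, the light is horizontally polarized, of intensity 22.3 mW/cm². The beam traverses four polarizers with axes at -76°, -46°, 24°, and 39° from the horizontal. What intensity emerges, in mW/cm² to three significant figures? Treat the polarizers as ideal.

I ≈ 0.107 mW/cm²

By Malus's law, I₁ = 22.3 mW/cm² · cos²(76°) = 1.305 mW/cm².
I₂ = I₁ · cos²(30°) = 1.305 · 0.75 = 0.9789 mW/cm².
I₃ = I₂ · cos²(70°) = 0.9789 · 0.117 = 0.1145 mW/cm².
I₄ = I₃ · cos²(15°) = 0.1145 · 0.933 = 0.1068 mW/cm².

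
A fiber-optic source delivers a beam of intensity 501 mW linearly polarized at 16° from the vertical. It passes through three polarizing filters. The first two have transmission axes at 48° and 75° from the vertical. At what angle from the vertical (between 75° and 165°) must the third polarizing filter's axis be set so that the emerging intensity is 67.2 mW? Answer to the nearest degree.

θ ≈ 136°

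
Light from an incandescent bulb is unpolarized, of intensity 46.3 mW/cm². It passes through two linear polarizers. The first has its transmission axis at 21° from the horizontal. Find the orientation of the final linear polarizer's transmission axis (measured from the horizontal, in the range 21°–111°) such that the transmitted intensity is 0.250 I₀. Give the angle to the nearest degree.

θ ≈ 66°

Unpolarized light through the first polarizer → I₁ = ½ I₀, now polarized at 21°.
Need I₂/I₀ = 0.25, so cos²(θ − 21°) = 0.25 / 0.5 = 0.5.
θ − 21° = arccos(√0.5) = 45.0°, giving θ ≈ 21 + 45.0 = 66.0°.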